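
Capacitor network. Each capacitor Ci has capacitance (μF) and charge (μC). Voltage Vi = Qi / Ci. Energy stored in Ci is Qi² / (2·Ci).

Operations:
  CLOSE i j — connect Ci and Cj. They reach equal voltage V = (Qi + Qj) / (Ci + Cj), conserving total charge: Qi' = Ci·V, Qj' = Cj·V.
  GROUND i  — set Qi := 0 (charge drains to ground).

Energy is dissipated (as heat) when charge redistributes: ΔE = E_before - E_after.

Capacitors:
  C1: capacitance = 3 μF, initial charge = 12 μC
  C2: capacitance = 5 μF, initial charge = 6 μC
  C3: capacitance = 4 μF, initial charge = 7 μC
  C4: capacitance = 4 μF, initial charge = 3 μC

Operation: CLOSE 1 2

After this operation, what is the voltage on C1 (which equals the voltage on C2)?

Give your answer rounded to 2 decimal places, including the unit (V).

Initial: C1(3μF, Q=12μC, V=4.00V), C2(5μF, Q=6μC, V=1.20V), C3(4μF, Q=7μC, V=1.75V), C4(4μF, Q=3μC, V=0.75V)
Op 1: CLOSE 1-2: Q_total=18.00, C_total=8.00, V=2.25; Q1=6.75, Q2=11.25; dissipated=7.350

Answer: 2.25 V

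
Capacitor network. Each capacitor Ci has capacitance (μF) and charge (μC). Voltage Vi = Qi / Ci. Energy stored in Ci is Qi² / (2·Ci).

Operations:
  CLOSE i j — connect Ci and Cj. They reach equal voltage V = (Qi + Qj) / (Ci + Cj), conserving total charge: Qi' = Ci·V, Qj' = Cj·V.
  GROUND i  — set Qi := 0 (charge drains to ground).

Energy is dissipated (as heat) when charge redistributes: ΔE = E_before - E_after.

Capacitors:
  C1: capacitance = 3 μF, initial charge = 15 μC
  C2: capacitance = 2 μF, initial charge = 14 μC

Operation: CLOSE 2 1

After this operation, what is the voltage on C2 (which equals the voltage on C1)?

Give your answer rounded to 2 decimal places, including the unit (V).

Answer: 5.80 V

Derivation:
Initial: C1(3μF, Q=15μC, V=5.00V), C2(2μF, Q=14μC, V=7.00V)
Op 1: CLOSE 2-1: Q_total=29.00, C_total=5.00, V=5.80; Q2=11.60, Q1=17.40; dissipated=2.400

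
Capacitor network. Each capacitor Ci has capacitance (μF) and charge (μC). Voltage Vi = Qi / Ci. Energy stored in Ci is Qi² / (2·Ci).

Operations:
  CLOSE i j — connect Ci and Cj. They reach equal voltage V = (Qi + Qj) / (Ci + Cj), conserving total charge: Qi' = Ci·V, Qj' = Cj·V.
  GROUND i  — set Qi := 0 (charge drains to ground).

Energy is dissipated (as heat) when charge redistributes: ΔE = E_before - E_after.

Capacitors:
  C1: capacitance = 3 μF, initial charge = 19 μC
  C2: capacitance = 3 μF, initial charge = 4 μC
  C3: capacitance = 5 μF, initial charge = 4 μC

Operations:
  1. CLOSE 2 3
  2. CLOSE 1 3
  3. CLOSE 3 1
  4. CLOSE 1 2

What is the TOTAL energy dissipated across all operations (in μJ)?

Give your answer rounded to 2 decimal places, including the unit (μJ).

Initial: C1(3μF, Q=19μC, V=6.33V), C2(3μF, Q=4μC, V=1.33V), C3(5μF, Q=4μC, V=0.80V)
Op 1: CLOSE 2-3: Q_total=8.00, C_total=8.00, V=1.00; Q2=3.00, Q3=5.00; dissipated=0.267
Op 2: CLOSE 1-3: Q_total=24.00, C_total=8.00, V=3.00; Q1=9.00, Q3=15.00; dissipated=26.667
Op 3: CLOSE 3-1: Q_total=24.00, C_total=8.00, V=3.00; Q3=15.00, Q1=9.00; dissipated=0.000
Op 4: CLOSE 1-2: Q_total=12.00, C_total=6.00, V=2.00; Q1=6.00, Q2=6.00; dissipated=3.000
Total dissipated: 29.933 μJ

Answer: 29.93 μJ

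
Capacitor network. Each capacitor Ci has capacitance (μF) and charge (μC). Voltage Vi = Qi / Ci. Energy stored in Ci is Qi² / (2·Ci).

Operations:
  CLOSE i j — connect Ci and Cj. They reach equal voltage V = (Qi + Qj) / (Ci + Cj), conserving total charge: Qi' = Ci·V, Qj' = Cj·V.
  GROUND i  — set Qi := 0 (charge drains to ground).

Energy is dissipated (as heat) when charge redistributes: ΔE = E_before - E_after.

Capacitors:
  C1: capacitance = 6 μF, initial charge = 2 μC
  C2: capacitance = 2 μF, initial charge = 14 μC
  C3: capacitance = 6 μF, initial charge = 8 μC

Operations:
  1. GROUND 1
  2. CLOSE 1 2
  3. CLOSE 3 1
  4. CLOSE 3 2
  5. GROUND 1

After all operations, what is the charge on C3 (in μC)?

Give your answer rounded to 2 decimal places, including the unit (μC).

Answer: 9.56 μC

Derivation:
Initial: C1(6μF, Q=2μC, V=0.33V), C2(2μF, Q=14μC, V=7.00V), C3(6μF, Q=8μC, V=1.33V)
Op 1: GROUND 1: Q1=0; energy lost=0.333
Op 2: CLOSE 1-2: Q_total=14.00, C_total=8.00, V=1.75; Q1=10.50, Q2=3.50; dissipated=36.750
Op 3: CLOSE 3-1: Q_total=18.50, C_total=12.00, V=1.54; Q3=9.25, Q1=9.25; dissipated=0.260
Op 4: CLOSE 3-2: Q_total=12.75, C_total=8.00, V=1.59; Q3=9.56, Q2=3.19; dissipated=0.033
Op 5: GROUND 1: Q1=0; energy lost=7.130
Final charges: Q1=0.00, Q2=3.19, Q3=9.56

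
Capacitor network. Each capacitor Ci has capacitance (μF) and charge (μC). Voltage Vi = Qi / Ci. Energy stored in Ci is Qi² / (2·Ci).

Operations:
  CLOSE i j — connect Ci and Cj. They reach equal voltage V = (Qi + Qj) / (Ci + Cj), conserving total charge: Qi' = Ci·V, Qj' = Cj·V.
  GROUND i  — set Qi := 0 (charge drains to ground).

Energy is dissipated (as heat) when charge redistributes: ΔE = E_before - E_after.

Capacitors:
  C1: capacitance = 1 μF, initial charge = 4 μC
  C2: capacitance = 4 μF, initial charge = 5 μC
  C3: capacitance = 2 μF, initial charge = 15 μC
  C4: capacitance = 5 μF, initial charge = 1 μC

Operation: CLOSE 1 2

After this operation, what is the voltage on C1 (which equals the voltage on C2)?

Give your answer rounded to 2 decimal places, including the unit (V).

Answer: 1.80 V

Derivation:
Initial: C1(1μF, Q=4μC, V=4.00V), C2(4μF, Q=5μC, V=1.25V), C3(2μF, Q=15μC, V=7.50V), C4(5μF, Q=1μC, V=0.20V)
Op 1: CLOSE 1-2: Q_total=9.00, C_total=5.00, V=1.80; Q1=1.80, Q2=7.20; dissipated=3.025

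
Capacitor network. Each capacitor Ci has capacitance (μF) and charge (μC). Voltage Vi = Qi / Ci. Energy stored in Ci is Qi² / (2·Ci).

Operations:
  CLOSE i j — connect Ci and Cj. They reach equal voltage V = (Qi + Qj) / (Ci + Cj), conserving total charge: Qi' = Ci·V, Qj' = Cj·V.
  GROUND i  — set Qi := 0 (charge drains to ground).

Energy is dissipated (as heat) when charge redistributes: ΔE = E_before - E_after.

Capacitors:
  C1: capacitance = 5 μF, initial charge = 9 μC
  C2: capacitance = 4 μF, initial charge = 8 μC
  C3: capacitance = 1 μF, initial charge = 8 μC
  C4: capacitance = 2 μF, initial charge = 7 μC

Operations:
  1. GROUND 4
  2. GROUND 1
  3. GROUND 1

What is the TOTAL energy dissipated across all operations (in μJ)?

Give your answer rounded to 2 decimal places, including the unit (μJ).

Answer: 20.35 μJ

Derivation:
Initial: C1(5μF, Q=9μC, V=1.80V), C2(4μF, Q=8μC, V=2.00V), C3(1μF, Q=8μC, V=8.00V), C4(2μF, Q=7μC, V=3.50V)
Op 1: GROUND 4: Q4=0; energy lost=12.250
Op 2: GROUND 1: Q1=0; energy lost=8.100
Op 3: GROUND 1: Q1=0; energy lost=0.000
Total dissipated: 20.350 μJ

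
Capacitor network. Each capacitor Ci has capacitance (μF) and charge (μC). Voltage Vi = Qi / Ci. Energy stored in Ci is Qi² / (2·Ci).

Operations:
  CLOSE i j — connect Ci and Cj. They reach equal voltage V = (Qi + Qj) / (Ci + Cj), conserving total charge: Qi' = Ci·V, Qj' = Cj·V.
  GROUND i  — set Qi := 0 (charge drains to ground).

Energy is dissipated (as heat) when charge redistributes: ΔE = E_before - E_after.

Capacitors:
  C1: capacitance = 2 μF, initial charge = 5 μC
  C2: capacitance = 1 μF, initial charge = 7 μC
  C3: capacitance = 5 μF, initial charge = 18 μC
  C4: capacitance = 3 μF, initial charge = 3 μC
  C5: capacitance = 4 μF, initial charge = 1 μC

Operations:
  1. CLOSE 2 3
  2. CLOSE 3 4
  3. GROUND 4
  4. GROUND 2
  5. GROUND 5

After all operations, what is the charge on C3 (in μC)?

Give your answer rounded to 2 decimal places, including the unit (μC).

Answer: 14.90 μC

Derivation:
Initial: C1(2μF, Q=5μC, V=2.50V), C2(1μF, Q=7μC, V=7.00V), C3(5μF, Q=18μC, V=3.60V), C4(3μF, Q=3μC, V=1.00V), C5(4μF, Q=1μC, V=0.25V)
Op 1: CLOSE 2-3: Q_total=25.00, C_total=6.00, V=4.17; Q2=4.17, Q3=20.83; dissipated=4.817
Op 2: CLOSE 3-4: Q_total=23.83, C_total=8.00, V=2.98; Q3=14.90, Q4=8.94; dissipated=9.401
Op 3: GROUND 4: Q4=0; energy lost=13.313
Op 4: GROUND 2: Q2=0; energy lost=8.681
Op 5: GROUND 5: Q5=0; energy lost=0.125
Final charges: Q1=5.00, Q2=0.00, Q3=14.90, Q4=0.00, Q5=0.00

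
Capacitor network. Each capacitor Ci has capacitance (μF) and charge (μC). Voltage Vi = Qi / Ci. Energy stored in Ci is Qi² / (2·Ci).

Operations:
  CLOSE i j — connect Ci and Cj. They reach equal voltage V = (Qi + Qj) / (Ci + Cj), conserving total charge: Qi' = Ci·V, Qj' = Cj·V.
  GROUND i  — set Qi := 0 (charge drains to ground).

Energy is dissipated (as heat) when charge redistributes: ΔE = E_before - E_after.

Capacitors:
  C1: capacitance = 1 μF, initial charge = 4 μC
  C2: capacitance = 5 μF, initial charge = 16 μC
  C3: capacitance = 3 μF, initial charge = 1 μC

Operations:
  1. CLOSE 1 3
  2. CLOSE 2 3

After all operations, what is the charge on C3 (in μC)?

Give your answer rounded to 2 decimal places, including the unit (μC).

Answer: 7.41 μC

Derivation:
Initial: C1(1μF, Q=4μC, V=4.00V), C2(5μF, Q=16μC, V=3.20V), C3(3μF, Q=1μC, V=0.33V)
Op 1: CLOSE 1-3: Q_total=5.00, C_total=4.00, V=1.25; Q1=1.25, Q3=3.75; dissipated=5.042
Op 2: CLOSE 2-3: Q_total=19.75, C_total=8.00, V=2.47; Q2=12.34, Q3=7.41; dissipated=3.565
Final charges: Q1=1.25, Q2=12.34, Q3=7.41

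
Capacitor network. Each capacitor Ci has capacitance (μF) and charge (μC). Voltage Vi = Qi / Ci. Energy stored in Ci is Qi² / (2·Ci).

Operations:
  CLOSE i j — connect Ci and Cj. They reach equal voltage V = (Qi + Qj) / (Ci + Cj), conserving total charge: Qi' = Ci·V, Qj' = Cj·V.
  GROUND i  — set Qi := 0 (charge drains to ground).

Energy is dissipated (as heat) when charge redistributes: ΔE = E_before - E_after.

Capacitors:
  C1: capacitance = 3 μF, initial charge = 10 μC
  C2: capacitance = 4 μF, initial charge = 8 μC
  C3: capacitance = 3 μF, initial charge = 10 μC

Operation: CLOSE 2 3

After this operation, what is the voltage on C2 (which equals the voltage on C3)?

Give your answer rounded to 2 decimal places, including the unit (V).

Answer: 2.57 V

Derivation:
Initial: C1(3μF, Q=10μC, V=3.33V), C2(4μF, Q=8μC, V=2.00V), C3(3μF, Q=10μC, V=3.33V)
Op 1: CLOSE 2-3: Q_total=18.00, C_total=7.00, V=2.57; Q2=10.29, Q3=7.71; dissipated=1.524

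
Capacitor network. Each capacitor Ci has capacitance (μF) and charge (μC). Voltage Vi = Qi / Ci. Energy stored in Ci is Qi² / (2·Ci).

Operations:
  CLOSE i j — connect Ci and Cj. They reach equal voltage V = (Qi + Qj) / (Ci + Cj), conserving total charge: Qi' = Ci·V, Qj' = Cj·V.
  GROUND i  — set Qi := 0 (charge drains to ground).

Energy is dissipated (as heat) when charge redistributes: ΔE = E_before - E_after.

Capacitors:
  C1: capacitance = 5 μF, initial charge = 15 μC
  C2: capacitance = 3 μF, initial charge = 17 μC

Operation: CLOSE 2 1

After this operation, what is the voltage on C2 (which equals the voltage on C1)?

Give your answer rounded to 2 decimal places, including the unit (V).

Initial: C1(5μF, Q=15μC, V=3.00V), C2(3μF, Q=17μC, V=5.67V)
Op 1: CLOSE 2-1: Q_total=32.00, C_total=8.00, V=4.00; Q2=12.00, Q1=20.00; dissipated=6.667

Answer: 4.00 V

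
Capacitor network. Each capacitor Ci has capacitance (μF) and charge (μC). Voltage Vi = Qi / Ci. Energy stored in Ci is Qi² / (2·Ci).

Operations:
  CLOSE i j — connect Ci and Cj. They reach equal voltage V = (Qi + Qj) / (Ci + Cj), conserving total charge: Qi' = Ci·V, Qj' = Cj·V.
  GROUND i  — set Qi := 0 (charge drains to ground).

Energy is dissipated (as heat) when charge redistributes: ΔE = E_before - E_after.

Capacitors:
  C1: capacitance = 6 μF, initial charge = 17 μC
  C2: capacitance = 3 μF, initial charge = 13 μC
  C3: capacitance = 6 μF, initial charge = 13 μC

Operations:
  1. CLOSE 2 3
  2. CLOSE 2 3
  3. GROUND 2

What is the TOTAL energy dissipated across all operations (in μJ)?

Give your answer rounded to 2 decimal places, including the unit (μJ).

Initial: C1(6μF, Q=17μC, V=2.83V), C2(3μF, Q=13μC, V=4.33V), C3(6μF, Q=13μC, V=2.17V)
Op 1: CLOSE 2-3: Q_total=26.00, C_total=9.00, V=2.89; Q2=8.67, Q3=17.33; dissipated=4.694
Op 2: CLOSE 2-3: Q_total=26.00, C_total=9.00, V=2.89; Q2=8.67, Q3=17.33; dissipated=0.000
Op 3: GROUND 2: Q2=0; energy lost=12.519
Total dissipated: 17.213 μJ

Answer: 17.21 μJ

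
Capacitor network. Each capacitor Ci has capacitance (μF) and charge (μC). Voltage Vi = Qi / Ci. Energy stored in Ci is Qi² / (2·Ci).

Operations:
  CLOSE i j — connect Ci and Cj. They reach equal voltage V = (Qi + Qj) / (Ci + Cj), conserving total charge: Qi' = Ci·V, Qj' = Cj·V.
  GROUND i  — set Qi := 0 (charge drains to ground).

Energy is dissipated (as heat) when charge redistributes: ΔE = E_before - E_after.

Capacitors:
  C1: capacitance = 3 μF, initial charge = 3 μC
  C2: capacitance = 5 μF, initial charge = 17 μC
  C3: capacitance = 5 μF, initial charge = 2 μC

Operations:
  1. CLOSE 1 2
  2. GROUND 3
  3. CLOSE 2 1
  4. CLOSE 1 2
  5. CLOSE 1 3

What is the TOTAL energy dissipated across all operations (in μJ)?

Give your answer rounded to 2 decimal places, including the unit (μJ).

Initial: C1(3μF, Q=3μC, V=1.00V), C2(5μF, Q=17μC, V=3.40V), C3(5μF, Q=2μC, V=0.40V)
Op 1: CLOSE 1-2: Q_total=20.00, C_total=8.00, V=2.50; Q1=7.50, Q2=12.50; dissipated=5.400
Op 2: GROUND 3: Q3=0; energy lost=0.400
Op 3: CLOSE 2-1: Q_total=20.00, C_total=8.00, V=2.50; Q2=12.50, Q1=7.50; dissipated=0.000
Op 4: CLOSE 1-2: Q_total=20.00, C_total=8.00, V=2.50; Q1=7.50, Q2=12.50; dissipated=0.000
Op 5: CLOSE 1-3: Q_total=7.50, C_total=8.00, V=0.94; Q1=2.81, Q3=4.69; dissipated=5.859
Total dissipated: 11.659 μJ

Answer: 11.66 μJ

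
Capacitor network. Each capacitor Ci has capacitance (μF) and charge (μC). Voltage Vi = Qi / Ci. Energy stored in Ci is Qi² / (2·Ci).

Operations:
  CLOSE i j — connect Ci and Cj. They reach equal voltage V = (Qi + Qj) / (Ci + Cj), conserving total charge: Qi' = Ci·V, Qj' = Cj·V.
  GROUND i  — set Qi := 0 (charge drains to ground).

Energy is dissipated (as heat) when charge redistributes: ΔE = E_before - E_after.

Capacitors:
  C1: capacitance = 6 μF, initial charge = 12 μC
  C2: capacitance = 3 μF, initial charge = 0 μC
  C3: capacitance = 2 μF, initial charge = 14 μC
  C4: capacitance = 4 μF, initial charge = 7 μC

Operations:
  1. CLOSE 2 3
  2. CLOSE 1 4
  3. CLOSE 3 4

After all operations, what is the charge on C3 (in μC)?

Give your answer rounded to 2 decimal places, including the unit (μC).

Initial: C1(6μF, Q=12μC, V=2.00V), C2(3μF, Q=0μC, V=0.00V), C3(2μF, Q=14μC, V=7.00V), C4(4μF, Q=7μC, V=1.75V)
Op 1: CLOSE 2-3: Q_total=14.00, C_total=5.00, V=2.80; Q2=8.40, Q3=5.60; dissipated=29.400
Op 2: CLOSE 1-4: Q_total=19.00, C_total=10.00, V=1.90; Q1=11.40, Q4=7.60; dissipated=0.075
Op 3: CLOSE 3-4: Q_total=13.20, C_total=6.00, V=2.20; Q3=4.40, Q4=8.80; dissipated=0.540
Final charges: Q1=11.40, Q2=8.40, Q3=4.40, Q4=8.80

Answer: 4.40 μC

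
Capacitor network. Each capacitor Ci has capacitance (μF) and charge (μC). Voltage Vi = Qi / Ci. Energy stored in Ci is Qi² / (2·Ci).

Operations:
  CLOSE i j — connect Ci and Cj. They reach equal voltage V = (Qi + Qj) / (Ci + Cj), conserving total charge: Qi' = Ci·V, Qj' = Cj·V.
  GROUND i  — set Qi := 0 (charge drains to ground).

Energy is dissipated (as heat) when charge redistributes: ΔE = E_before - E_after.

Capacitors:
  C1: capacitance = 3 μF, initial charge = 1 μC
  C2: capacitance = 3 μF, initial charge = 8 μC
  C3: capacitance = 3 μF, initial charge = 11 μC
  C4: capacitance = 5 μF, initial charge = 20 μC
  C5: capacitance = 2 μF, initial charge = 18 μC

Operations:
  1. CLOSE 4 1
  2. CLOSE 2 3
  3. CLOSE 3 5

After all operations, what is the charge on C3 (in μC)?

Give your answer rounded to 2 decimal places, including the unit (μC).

Answer: 16.50 μC

Derivation:
Initial: C1(3μF, Q=1μC, V=0.33V), C2(3μF, Q=8μC, V=2.67V), C3(3μF, Q=11μC, V=3.67V), C4(5μF, Q=20μC, V=4.00V), C5(2μF, Q=18μC, V=9.00V)
Op 1: CLOSE 4-1: Q_total=21.00, C_total=8.00, V=2.62; Q4=13.12, Q1=7.88; dissipated=12.604
Op 2: CLOSE 2-3: Q_total=19.00, C_total=6.00, V=3.17; Q2=9.50, Q3=9.50; dissipated=0.750
Op 3: CLOSE 3-5: Q_total=27.50, C_total=5.00, V=5.50; Q3=16.50, Q5=11.00; dissipated=20.417
Final charges: Q1=7.88, Q2=9.50, Q3=16.50, Q4=13.12, Q5=11.00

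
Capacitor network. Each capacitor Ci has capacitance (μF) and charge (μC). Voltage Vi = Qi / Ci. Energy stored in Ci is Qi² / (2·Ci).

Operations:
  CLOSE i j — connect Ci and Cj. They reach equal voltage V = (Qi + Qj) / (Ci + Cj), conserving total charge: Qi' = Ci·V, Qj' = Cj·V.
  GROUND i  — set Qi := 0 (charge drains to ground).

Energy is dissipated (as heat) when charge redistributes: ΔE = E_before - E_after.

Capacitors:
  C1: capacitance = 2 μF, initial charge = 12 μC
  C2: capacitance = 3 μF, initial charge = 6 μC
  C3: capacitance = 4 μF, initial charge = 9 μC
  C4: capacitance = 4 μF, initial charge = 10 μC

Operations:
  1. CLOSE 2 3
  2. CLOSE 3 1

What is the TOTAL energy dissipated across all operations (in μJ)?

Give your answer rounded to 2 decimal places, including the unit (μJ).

Initial: C1(2μF, Q=12μC, V=6.00V), C2(3μF, Q=6μC, V=2.00V), C3(4μF, Q=9μC, V=2.25V), C4(4μF, Q=10μC, V=2.50V)
Op 1: CLOSE 2-3: Q_total=15.00, C_total=7.00, V=2.14; Q2=6.43, Q3=8.57; dissipated=0.054
Op 2: CLOSE 3-1: Q_total=20.57, C_total=6.00, V=3.43; Q3=13.71, Q1=6.86; dissipated=9.918
Total dissipated: 9.972 μJ

Answer: 9.97 μJ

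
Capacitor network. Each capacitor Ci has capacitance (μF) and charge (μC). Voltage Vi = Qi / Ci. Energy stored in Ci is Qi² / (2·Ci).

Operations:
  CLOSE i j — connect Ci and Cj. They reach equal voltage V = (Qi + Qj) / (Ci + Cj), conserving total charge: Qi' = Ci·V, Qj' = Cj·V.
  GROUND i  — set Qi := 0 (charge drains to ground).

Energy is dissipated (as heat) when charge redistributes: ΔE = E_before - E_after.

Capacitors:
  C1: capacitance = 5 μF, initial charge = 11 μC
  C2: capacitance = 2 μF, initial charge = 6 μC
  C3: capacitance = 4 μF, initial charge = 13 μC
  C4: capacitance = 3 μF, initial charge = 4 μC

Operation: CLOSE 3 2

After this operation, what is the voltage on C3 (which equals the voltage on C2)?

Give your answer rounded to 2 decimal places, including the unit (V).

Answer: 3.17 V

Derivation:
Initial: C1(5μF, Q=11μC, V=2.20V), C2(2μF, Q=6μC, V=3.00V), C3(4μF, Q=13μC, V=3.25V), C4(3μF, Q=4μC, V=1.33V)
Op 1: CLOSE 3-2: Q_total=19.00, C_total=6.00, V=3.17; Q3=12.67, Q2=6.33; dissipated=0.042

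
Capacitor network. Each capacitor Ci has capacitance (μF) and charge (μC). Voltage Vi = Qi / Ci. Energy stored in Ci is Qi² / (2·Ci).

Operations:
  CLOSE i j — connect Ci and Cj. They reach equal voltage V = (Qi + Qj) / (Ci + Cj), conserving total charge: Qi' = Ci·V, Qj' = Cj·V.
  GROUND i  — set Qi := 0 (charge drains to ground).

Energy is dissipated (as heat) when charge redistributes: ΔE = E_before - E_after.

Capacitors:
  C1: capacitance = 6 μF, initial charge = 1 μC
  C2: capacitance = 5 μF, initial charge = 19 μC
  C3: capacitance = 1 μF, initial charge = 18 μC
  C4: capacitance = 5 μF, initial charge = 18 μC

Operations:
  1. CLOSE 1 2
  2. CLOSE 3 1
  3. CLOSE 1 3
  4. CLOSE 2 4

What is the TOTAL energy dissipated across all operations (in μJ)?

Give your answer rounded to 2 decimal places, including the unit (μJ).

Answer: 134.19 μJ

Derivation:
Initial: C1(6μF, Q=1μC, V=0.17V), C2(5μF, Q=19μC, V=3.80V), C3(1μF, Q=18μC, V=18.00V), C4(5μF, Q=18μC, V=3.60V)
Op 1: CLOSE 1-2: Q_total=20.00, C_total=11.00, V=1.82; Q1=10.91, Q2=9.09; dissipated=18.002
Op 2: CLOSE 3-1: Q_total=28.91, C_total=7.00, V=4.13; Q3=4.13, Q1=24.78; dissipated=112.222
Op 3: CLOSE 1-3: Q_total=28.91, C_total=7.00, V=4.13; Q1=24.78, Q3=4.13; dissipated=0.000
Op 4: CLOSE 2-4: Q_total=27.09, C_total=10.00, V=2.71; Q2=13.55, Q4=13.55; dissipated=3.969
Total dissipated: 134.192 μJ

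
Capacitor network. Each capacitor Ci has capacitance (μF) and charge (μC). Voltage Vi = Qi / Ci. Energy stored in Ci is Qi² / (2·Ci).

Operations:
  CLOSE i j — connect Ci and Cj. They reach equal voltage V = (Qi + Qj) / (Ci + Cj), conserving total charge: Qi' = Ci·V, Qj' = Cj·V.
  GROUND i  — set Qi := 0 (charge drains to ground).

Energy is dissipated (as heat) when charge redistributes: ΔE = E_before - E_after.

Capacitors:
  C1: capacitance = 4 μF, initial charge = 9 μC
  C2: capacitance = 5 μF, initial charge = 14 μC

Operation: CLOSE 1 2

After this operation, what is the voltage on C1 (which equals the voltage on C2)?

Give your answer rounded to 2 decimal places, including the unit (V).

Initial: C1(4μF, Q=9μC, V=2.25V), C2(5μF, Q=14μC, V=2.80V)
Op 1: CLOSE 1-2: Q_total=23.00, C_total=9.00, V=2.56; Q1=10.22, Q2=12.78; dissipated=0.336

Answer: 2.56 V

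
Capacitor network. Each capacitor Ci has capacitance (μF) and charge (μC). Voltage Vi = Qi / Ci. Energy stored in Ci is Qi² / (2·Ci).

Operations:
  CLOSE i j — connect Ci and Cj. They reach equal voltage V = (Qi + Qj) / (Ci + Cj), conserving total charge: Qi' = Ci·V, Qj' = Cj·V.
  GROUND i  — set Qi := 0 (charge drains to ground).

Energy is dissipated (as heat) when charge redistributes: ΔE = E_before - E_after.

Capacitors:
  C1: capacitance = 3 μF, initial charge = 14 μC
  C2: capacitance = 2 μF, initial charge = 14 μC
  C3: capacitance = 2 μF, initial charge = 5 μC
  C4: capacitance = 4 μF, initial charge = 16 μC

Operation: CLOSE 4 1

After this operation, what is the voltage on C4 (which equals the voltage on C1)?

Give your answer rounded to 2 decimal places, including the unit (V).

Answer: 4.29 V

Derivation:
Initial: C1(3μF, Q=14μC, V=4.67V), C2(2μF, Q=14μC, V=7.00V), C3(2μF, Q=5μC, V=2.50V), C4(4μF, Q=16μC, V=4.00V)
Op 1: CLOSE 4-1: Q_total=30.00, C_total=7.00, V=4.29; Q4=17.14, Q1=12.86; dissipated=0.381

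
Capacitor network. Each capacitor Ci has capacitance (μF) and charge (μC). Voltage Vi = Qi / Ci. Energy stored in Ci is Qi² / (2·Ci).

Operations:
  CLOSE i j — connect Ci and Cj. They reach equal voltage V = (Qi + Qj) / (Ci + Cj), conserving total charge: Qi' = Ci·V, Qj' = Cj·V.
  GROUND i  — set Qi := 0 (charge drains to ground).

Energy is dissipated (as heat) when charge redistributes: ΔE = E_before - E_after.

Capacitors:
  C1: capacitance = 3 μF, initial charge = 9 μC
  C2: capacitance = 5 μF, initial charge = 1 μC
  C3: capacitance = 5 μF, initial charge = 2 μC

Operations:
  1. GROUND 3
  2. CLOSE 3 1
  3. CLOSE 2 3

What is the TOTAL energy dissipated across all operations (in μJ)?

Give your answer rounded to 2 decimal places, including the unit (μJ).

Initial: C1(3μF, Q=9μC, V=3.00V), C2(5μF, Q=1μC, V=0.20V), C3(5μF, Q=2μC, V=0.40V)
Op 1: GROUND 3: Q3=0; energy lost=0.400
Op 2: CLOSE 3-1: Q_total=9.00, C_total=8.00, V=1.12; Q3=5.62, Q1=3.38; dissipated=8.438
Op 3: CLOSE 2-3: Q_total=6.62, C_total=10.00, V=0.66; Q2=3.31, Q3=3.31; dissipated=1.070
Total dissipated: 9.907 μJ

Answer: 9.91 μJ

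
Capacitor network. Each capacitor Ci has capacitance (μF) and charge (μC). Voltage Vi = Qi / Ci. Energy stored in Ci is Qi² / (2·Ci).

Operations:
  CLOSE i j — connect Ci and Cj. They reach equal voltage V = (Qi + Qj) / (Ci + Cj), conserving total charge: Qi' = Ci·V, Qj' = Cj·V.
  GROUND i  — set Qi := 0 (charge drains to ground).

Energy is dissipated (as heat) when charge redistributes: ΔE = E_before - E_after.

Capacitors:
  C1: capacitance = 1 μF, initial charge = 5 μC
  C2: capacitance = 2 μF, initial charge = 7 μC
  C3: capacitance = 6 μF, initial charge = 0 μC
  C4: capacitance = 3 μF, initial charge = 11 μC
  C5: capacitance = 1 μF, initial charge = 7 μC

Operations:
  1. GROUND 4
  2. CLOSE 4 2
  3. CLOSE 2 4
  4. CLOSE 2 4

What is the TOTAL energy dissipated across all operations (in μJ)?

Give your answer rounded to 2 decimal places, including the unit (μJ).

Answer: 27.52 μJ

Derivation:
Initial: C1(1μF, Q=5μC, V=5.00V), C2(2μF, Q=7μC, V=3.50V), C3(6μF, Q=0μC, V=0.00V), C4(3μF, Q=11μC, V=3.67V), C5(1μF, Q=7μC, V=7.00V)
Op 1: GROUND 4: Q4=0; energy lost=20.167
Op 2: CLOSE 4-2: Q_total=7.00, C_total=5.00, V=1.40; Q4=4.20, Q2=2.80; dissipated=7.350
Op 3: CLOSE 2-4: Q_total=7.00, C_total=5.00, V=1.40; Q2=2.80, Q4=4.20; dissipated=0.000
Op 4: CLOSE 2-4: Q_total=7.00, C_total=5.00, V=1.40; Q2=2.80, Q4=4.20; dissipated=0.000
Total dissipated: 27.517 μJ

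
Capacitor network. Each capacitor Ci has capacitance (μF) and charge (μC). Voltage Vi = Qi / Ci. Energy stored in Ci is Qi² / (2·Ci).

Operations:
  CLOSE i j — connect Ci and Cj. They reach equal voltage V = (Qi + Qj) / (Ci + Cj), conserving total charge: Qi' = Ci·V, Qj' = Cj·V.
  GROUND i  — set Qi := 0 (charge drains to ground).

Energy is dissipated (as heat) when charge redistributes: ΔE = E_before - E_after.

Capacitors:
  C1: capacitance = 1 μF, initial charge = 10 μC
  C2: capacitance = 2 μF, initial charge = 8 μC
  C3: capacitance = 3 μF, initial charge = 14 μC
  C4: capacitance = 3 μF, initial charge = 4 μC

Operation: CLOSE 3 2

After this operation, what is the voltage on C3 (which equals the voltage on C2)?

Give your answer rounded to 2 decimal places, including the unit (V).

Answer: 4.40 V

Derivation:
Initial: C1(1μF, Q=10μC, V=10.00V), C2(2μF, Q=8μC, V=4.00V), C3(3μF, Q=14μC, V=4.67V), C4(3μF, Q=4μC, V=1.33V)
Op 1: CLOSE 3-2: Q_total=22.00, C_total=5.00, V=4.40; Q3=13.20, Q2=8.80; dissipated=0.267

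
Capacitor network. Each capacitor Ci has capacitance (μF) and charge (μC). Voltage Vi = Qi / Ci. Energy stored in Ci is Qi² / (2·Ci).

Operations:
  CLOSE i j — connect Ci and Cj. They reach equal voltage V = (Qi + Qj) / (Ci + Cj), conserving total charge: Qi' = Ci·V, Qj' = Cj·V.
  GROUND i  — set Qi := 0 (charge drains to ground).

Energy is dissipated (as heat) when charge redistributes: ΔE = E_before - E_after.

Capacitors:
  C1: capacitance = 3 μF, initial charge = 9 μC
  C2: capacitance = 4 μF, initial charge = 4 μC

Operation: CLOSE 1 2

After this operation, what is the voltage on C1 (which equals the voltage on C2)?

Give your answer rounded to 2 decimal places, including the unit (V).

Initial: C1(3μF, Q=9μC, V=3.00V), C2(4μF, Q=4μC, V=1.00V)
Op 1: CLOSE 1-2: Q_total=13.00, C_total=7.00, V=1.86; Q1=5.57, Q2=7.43; dissipated=3.429

Answer: 1.86 V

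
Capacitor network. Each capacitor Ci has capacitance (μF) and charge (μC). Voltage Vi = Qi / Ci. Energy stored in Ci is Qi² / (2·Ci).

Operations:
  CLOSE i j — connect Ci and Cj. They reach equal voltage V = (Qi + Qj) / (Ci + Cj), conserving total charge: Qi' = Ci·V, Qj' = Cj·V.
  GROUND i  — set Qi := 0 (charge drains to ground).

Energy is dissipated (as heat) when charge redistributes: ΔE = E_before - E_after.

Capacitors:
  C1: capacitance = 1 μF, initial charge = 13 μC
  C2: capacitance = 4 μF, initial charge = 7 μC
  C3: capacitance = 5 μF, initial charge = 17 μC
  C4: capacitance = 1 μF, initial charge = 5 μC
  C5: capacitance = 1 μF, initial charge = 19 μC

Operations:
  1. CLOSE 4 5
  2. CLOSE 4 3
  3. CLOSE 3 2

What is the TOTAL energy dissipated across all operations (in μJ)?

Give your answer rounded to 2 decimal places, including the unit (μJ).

Initial: C1(1μF, Q=13μC, V=13.00V), C2(4μF, Q=7μC, V=1.75V), C3(5μF, Q=17μC, V=3.40V), C4(1μF, Q=5μC, V=5.00V), C5(1μF, Q=19μC, V=19.00V)
Op 1: CLOSE 4-5: Q_total=24.00, C_total=2.00, V=12.00; Q4=12.00, Q5=12.00; dissipated=49.000
Op 2: CLOSE 4-3: Q_total=29.00, C_total=6.00, V=4.83; Q4=4.83, Q3=24.17; dissipated=30.817
Op 3: CLOSE 3-2: Q_total=31.17, C_total=9.00, V=3.46; Q3=17.31, Q2=13.85; dissipated=10.563
Total dissipated: 90.380 μJ

Answer: 90.38 μJ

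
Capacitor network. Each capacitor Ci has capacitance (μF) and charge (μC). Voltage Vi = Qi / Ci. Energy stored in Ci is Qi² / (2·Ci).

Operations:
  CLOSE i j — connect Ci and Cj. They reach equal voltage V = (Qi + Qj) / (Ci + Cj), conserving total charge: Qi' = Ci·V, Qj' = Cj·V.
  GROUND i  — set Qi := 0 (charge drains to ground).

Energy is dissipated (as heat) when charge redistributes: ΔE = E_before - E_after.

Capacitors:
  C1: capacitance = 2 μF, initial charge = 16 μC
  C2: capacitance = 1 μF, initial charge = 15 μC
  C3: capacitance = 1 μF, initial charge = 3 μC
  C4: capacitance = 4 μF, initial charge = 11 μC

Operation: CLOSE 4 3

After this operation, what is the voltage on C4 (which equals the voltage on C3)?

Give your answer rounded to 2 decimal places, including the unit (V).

Initial: C1(2μF, Q=16μC, V=8.00V), C2(1μF, Q=15μC, V=15.00V), C3(1μF, Q=3μC, V=3.00V), C4(4μF, Q=11μC, V=2.75V)
Op 1: CLOSE 4-3: Q_total=14.00, C_total=5.00, V=2.80; Q4=11.20, Q3=2.80; dissipated=0.025

Answer: 2.80 V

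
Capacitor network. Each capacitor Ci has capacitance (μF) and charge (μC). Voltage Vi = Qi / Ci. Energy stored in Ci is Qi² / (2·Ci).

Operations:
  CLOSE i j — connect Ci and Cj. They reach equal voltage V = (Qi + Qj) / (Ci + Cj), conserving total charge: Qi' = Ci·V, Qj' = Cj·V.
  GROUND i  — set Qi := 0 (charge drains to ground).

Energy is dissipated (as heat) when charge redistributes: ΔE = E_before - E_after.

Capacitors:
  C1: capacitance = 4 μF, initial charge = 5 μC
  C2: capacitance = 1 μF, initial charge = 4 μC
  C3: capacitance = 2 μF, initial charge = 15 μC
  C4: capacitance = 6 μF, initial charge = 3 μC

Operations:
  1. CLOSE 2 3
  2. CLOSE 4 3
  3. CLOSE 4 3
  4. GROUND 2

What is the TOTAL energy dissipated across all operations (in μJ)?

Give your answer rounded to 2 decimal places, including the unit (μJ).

Answer: 49.66 μJ

Derivation:
Initial: C1(4μF, Q=5μC, V=1.25V), C2(1μF, Q=4μC, V=4.00V), C3(2μF, Q=15μC, V=7.50V), C4(6μF, Q=3μC, V=0.50V)
Op 1: CLOSE 2-3: Q_total=19.00, C_total=3.00, V=6.33; Q2=6.33, Q3=12.67; dissipated=4.083
Op 2: CLOSE 4-3: Q_total=15.67, C_total=8.00, V=1.96; Q4=11.75, Q3=3.92; dissipated=25.521
Op 3: CLOSE 4-3: Q_total=15.67, C_total=8.00, V=1.96; Q4=11.75, Q3=3.92; dissipated=0.000
Op 4: GROUND 2: Q2=0; energy lost=20.056
Total dissipated: 49.660 μJ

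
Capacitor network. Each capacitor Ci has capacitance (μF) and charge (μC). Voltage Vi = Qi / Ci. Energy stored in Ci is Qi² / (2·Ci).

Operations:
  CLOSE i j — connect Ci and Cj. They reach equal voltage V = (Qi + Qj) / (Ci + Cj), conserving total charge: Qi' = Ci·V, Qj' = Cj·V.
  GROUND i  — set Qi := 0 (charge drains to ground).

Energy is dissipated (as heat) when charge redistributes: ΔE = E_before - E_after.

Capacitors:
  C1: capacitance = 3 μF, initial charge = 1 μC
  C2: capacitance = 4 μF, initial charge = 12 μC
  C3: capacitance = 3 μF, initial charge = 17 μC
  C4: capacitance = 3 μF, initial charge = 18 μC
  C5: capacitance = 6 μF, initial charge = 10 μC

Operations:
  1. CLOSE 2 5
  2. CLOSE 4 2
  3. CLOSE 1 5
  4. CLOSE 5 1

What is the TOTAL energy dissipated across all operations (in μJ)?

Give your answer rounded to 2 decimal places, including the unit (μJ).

Initial: C1(3μF, Q=1μC, V=0.33V), C2(4μF, Q=12μC, V=3.00V), C3(3μF, Q=17μC, V=5.67V), C4(3μF, Q=18μC, V=6.00V), C5(6μF, Q=10μC, V=1.67V)
Op 1: CLOSE 2-5: Q_total=22.00, C_total=10.00, V=2.20; Q2=8.80, Q5=13.20; dissipated=2.133
Op 2: CLOSE 4-2: Q_total=26.80, C_total=7.00, V=3.83; Q4=11.49, Q2=15.31; dissipated=12.377
Op 3: CLOSE 1-5: Q_total=14.20, C_total=9.00, V=1.58; Q1=4.73, Q5=9.47; dissipated=3.484
Op 4: CLOSE 5-1: Q_total=14.20, C_total=9.00, V=1.58; Q5=9.47, Q1=4.73; dissipated=0.000
Total dissipated: 17.995 μJ

Answer: 17.99 μJ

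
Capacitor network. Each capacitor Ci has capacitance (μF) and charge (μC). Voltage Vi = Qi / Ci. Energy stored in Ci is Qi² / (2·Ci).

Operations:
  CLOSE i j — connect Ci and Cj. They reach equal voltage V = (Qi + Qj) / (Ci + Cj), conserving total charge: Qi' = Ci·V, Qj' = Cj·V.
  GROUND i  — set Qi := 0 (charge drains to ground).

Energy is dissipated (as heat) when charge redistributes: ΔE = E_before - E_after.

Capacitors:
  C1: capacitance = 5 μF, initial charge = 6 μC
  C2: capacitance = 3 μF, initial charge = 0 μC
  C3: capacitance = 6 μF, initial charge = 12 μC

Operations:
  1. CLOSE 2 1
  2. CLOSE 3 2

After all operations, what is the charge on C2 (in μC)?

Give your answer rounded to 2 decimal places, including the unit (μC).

Answer: 4.75 μC

Derivation:
Initial: C1(5μF, Q=6μC, V=1.20V), C2(3μF, Q=0μC, V=0.00V), C3(6μF, Q=12μC, V=2.00V)
Op 1: CLOSE 2-1: Q_total=6.00, C_total=8.00, V=0.75; Q2=2.25, Q1=3.75; dissipated=1.350
Op 2: CLOSE 3-2: Q_total=14.25, C_total=9.00, V=1.58; Q3=9.50, Q2=4.75; dissipated=1.562
Final charges: Q1=3.75, Q2=4.75, Q3=9.50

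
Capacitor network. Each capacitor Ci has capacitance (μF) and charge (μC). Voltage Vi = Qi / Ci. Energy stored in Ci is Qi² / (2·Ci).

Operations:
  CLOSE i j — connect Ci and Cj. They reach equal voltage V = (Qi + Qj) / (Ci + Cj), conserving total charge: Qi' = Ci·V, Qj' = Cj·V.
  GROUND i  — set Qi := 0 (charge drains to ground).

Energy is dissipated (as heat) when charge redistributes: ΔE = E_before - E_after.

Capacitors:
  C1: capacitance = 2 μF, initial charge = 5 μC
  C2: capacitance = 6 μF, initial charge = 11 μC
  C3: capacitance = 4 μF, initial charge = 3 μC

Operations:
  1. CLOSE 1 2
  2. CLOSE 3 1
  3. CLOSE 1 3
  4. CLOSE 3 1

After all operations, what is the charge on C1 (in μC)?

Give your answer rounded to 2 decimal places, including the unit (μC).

Initial: C1(2μF, Q=5μC, V=2.50V), C2(6μF, Q=11μC, V=1.83V), C3(4μF, Q=3μC, V=0.75V)
Op 1: CLOSE 1-2: Q_total=16.00, C_total=8.00, V=2.00; Q1=4.00, Q2=12.00; dissipated=0.333
Op 2: CLOSE 3-1: Q_total=7.00, C_total=6.00, V=1.17; Q3=4.67, Q1=2.33; dissipated=1.042
Op 3: CLOSE 1-3: Q_total=7.00, C_total=6.00, V=1.17; Q1=2.33, Q3=4.67; dissipated=0.000
Op 4: CLOSE 3-1: Q_total=7.00, C_total=6.00, V=1.17; Q3=4.67, Q1=2.33; dissipated=0.000
Final charges: Q1=2.33, Q2=12.00, Q3=4.67

Answer: 2.33 μC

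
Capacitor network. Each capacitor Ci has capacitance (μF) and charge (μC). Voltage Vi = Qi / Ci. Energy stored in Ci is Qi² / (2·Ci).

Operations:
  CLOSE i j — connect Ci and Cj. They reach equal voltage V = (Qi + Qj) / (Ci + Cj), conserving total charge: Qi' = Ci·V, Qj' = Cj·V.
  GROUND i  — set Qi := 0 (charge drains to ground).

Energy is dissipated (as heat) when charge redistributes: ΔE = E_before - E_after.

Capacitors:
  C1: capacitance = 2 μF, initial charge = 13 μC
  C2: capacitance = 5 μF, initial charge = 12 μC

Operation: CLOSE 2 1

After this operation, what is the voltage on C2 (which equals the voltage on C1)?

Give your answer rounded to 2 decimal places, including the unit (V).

Initial: C1(2μF, Q=13μC, V=6.50V), C2(5μF, Q=12μC, V=2.40V)
Op 1: CLOSE 2-1: Q_total=25.00, C_total=7.00, V=3.57; Q2=17.86, Q1=7.14; dissipated=12.007

Answer: 3.57 V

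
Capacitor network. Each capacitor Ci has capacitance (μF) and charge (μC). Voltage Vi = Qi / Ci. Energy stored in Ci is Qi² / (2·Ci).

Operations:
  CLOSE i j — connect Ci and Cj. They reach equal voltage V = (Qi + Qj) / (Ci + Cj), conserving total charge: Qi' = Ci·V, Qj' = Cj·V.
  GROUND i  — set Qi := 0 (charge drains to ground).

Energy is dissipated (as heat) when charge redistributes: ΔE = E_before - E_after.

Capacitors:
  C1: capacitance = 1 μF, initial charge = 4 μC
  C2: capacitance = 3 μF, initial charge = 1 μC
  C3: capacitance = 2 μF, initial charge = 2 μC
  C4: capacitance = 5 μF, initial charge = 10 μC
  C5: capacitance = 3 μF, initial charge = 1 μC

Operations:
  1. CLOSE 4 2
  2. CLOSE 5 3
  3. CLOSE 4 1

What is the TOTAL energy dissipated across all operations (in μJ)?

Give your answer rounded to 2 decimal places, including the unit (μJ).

Initial: C1(1μF, Q=4μC, V=4.00V), C2(3μF, Q=1μC, V=0.33V), C3(2μF, Q=2μC, V=1.00V), C4(5μF, Q=10μC, V=2.00V), C5(3μF, Q=1μC, V=0.33V)
Op 1: CLOSE 4-2: Q_total=11.00, C_total=8.00, V=1.38; Q4=6.88, Q2=4.12; dissipated=2.604
Op 2: CLOSE 5-3: Q_total=3.00, C_total=5.00, V=0.60; Q5=1.80, Q3=1.20; dissipated=0.267
Op 3: CLOSE 4-1: Q_total=10.88, C_total=6.00, V=1.81; Q4=9.06, Q1=1.81; dissipated=2.871
Total dissipated: 5.742 μJ

Answer: 5.74 μJ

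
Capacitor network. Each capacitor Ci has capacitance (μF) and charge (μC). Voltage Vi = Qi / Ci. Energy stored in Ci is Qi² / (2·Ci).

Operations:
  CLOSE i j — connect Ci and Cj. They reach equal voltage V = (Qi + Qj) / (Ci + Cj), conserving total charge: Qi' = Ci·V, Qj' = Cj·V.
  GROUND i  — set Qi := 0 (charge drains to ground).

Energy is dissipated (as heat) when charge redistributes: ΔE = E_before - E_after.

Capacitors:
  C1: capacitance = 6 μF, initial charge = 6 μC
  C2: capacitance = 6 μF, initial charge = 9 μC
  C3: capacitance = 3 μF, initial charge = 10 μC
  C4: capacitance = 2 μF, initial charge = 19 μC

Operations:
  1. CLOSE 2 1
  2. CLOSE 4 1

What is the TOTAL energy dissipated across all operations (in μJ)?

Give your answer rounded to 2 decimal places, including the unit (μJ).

Initial: C1(6μF, Q=6μC, V=1.00V), C2(6μF, Q=9μC, V=1.50V), C3(3μF, Q=10μC, V=3.33V), C4(2μF, Q=19μC, V=9.50V)
Op 1: CLOSE 2-1: Q_total=15.00, C_total=12.00, V=1.25; Q2=7.50, Q1=7.50; dissipated=0.375
Op 2: CLOSE 4-1: Q_total=26.50, C_total=8.00, V=3.31; Q4=6.62, Q1=19.88; dissipated=51.047
Total dissipated: 51.422 μJ

Answer: 51.42 μJ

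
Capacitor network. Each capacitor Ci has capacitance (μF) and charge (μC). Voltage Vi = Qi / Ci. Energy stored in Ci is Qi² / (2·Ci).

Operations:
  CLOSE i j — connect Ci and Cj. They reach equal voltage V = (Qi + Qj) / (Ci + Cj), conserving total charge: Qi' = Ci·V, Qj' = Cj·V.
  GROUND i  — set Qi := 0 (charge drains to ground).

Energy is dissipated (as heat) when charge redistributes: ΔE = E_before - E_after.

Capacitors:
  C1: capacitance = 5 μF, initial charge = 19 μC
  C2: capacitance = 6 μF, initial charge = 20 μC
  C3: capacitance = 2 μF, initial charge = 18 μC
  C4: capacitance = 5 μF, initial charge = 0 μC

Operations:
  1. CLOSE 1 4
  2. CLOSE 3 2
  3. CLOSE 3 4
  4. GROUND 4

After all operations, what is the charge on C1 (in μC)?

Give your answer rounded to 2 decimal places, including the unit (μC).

Initial: C1(5μF, Q=19μC, V=3.80V), C2(6μF, Q=20μC, V=3.33V), C3(2μF, Q=18μC, V=9.00V), C4(5μF, Q=0μC, V=0.00V)
Op 1: CLOSE 1-4: Q_total=19.00, C_total=10.00, V=1.90; Q1=9.50, Q4=9.50; dissipated=18.050
Op 2: CLOSE 3-2: Q_total=38.00, C_total=8.00, V=4.75; Q3=9.50, Q2=28.50; dissipated=24.083
Op 3: CLOSE 3-4: Q_total=19.00, C_total=7.00, V=2.71; Q3=5.43, Q4=13.57; dissipated=5.802
Op 4: GROUND 4: Q4=0; energy lost=18.418
Final charges: Q1=9.50, Q2=28.50, Q3=5.43, Q4=0.00

Answer: 9.50 μC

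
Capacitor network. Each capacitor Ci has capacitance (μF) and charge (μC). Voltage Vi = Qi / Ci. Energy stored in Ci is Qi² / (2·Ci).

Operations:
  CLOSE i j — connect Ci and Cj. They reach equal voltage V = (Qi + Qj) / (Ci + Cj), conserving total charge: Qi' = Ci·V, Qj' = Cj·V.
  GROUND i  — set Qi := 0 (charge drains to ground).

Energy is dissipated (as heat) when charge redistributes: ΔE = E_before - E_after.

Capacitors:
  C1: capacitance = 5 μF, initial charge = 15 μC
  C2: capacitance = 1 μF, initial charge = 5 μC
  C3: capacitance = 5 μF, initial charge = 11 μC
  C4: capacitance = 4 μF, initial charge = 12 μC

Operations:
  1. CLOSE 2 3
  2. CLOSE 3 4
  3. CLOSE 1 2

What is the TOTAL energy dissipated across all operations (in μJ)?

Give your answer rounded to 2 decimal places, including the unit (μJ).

Initial: C1(5μF, Q=15μC, V=3.00V), C2(1μF, Q=5μC, V=5.00V), C3(5μF, Q=11μC, V=2.20V), C4(4μF, Q=12μC, V=3.00V)
Op 1: CLOSE 2-3: Q_total=16.00, C_total=6.00, V=2.67; Q2=2.67, Q3=13.33; dissipated=3.267
Op 2: CLOSE 3-4: Q_total=25.33, C_total=9.00, V=2.81; Q3=14.07, Q4=11.26; dissipated=0.123
Op 3: CLOSE 1-2: Q_total=17.67, C_total=6.00, V=2.94; Q1=14.72, Q2=2.94; dissipated=0.046
Total dissipated: 3.436 μJ

Answer: 3.44 μJ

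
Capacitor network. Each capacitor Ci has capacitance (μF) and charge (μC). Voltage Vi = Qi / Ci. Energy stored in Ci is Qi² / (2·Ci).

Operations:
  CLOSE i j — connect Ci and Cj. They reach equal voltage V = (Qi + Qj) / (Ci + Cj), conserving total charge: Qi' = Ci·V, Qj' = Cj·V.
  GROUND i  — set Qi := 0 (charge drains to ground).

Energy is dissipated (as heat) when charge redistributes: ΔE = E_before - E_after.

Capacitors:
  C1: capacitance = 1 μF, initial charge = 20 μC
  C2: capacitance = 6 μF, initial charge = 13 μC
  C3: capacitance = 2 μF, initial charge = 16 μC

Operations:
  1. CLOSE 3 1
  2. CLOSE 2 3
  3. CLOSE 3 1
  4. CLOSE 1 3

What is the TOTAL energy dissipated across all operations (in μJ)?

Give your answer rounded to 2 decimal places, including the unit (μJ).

Initial: C1(1μF, Q=20μC, V=20.00V), C2(6μF, Q=13μC, V=2.17V), C3(2μF, Q=16μC, V=8.00V)
Op 1: CLOSE 3-1: Q_total=36.00, C_total=3.00, V=12.00; Q3=24.00, Q1=12.00; dissipated=48.000
Op 2: CLOSE 2-3: Q_total=37.00, C_total=8.00, V=4.62; Q2=27.75, Q3=9.25; dissipated=72.521
Op 3: CLOSE 3-1: Q_total=21.25, C_total=3.00, V=7.08; Q3=14.17, Q1=7.08; dissipated=18.130
Op 4: CLOSE 1-3: Q_total=21.25, C_total=3.00, V=7.08; Q1=7.08, Q3=14.17; dissipated=0.000
Total dissipated: 138.651 μJ

Answer: 138.65 μJ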